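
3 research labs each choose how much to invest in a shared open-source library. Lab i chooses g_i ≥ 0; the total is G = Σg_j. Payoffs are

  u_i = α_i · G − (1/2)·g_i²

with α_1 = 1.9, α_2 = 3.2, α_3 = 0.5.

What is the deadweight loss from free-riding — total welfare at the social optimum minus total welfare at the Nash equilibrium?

Lab i's FOC: ∂u_i/∂g_i = α_i − g_i = 0, so g_i* = α_i.
NE contributions = (1.9, 3.2, 0.5); G = 5.6.
W^NE = (Σα)·G − ½Σα_i² = 5.6² − ½·14.1 = 24.31.
Planner sets g_i = Σα_j = 5.6 for every i, so G^SO = 3·5.6 = 16.8.
W^SO = (Σα)·G^SO − ½·3·(Σα)² = (3/2)·5.6² = 47.04.
Deadweight loss = W^SO − W^NE = 22.73.

22.73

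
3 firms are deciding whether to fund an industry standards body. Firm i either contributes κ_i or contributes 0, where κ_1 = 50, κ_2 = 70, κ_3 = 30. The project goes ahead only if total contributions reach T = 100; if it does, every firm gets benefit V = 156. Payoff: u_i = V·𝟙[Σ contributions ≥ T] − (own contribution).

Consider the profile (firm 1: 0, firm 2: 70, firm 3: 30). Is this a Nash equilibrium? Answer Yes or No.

Total = 100 ≥ 100: provided.
Firm 1 (pledges 0, payoff 156): pledging 50 → total 150, payoff 106. No gain.
Firm 2 (pledges 70, payoff 86): dropping to 0 → total 30, payoff 0. No gain.
Firm 3 (pledges 30, payoff 126): dropping to 0 → total 70, payoff 0. No gain.

Yes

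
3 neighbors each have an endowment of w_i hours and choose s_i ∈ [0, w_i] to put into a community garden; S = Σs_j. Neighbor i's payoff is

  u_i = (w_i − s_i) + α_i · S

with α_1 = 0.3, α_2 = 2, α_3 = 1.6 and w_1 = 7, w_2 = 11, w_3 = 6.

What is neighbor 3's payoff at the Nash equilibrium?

∂u_i/∂s_i = α_i − 1, so neighbor i contributes w_i if α_i > 1, else 0.
α_i > 1 for i ∈ {2, 3}; NE contributions (0, 11, 6), S = 17.
u_3 = (6 − 6) + 1.6·17 = 27.2.

27.2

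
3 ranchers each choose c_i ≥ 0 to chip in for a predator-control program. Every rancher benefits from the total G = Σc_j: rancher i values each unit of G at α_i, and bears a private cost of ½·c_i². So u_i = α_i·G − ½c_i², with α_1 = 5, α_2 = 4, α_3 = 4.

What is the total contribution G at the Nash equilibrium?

13

Rancher i's FOC: ∂u_i/∂c_i = α_i − c_i = 0, so c_i* = α_i.
NE contributions = (5, 4, 4); G = 13.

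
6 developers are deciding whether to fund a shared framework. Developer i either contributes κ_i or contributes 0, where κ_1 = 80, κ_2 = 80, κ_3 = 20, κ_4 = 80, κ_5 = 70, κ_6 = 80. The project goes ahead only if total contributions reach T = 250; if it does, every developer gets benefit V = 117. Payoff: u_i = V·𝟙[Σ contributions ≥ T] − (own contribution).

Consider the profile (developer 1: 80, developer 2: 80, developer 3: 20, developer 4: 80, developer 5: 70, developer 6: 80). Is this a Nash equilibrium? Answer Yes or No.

Total = 410 ≥ 250: provided.
Developer 1 (pledges 80, payoff 37): dropping to 0 → total 330, payoff 117. Profitable deviation.

No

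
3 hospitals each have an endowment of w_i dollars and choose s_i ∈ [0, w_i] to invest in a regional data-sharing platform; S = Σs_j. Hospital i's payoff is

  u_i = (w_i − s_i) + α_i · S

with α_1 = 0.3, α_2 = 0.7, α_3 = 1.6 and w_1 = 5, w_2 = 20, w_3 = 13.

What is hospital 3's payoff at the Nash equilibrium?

20.8

∂u_i/∂s_i = α_i − 1, so hospital i contributes w_i if α_i > 1, else 0.
α_i > 1 for i ∈ {3}; NE contributions (0, 0, 13), S = 13.
u_3 = (13 − 13) + 1.6·13 = 20.8.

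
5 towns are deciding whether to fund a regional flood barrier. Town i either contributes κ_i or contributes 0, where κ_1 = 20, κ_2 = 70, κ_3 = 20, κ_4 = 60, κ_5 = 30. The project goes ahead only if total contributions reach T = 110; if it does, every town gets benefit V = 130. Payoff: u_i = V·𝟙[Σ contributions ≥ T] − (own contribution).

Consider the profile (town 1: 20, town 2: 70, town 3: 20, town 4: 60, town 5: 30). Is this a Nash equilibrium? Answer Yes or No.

Total = 200 ≥ 110: provided.
Town 1 (pledges 20, payoff 110): dropping to 0 → total 180, payoff 130. Profitable deviation.

No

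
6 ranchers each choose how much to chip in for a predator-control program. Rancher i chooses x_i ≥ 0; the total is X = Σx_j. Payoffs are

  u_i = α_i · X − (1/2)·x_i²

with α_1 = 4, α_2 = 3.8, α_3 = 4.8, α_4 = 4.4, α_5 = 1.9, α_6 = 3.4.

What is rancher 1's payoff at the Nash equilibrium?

Rancher i's FOC: ∂u_i/∂x_i = α_i − x_i = 0, so x_i* = α_i.
NE contributions = (4, 3.8, 4.8, 4.4, 1.9, 3.4); X = 22.3.
u_1 = α_1·X − ½·(x_1)² = 4·22.3 − ½·4² = 81.2.

81.2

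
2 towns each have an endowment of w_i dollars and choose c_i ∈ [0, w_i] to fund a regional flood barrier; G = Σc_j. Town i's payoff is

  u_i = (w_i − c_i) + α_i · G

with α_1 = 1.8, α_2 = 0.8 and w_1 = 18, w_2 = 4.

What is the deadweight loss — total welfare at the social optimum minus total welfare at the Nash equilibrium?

6.4

∂u_i/∂c_i = α_i − 1, so town i contributes w_i if α_i > 1, else 0.
α_i > 1 for i ∈ {1}; NE contributions (18, 0), G = 18.
W^NE = Σw_i − G^NE + (Σα_i)·G^NE = 22 + 1.6·18 = 50.8.
Planner: ∂(Σu_j)/∂c_i = Σα_j − 1 = 1.6 > 0, so everyone contributes w_i; G^SO = 22, W^SO = 22 + 1.6·22 = 57.2.
Deadweight loss = 6.4.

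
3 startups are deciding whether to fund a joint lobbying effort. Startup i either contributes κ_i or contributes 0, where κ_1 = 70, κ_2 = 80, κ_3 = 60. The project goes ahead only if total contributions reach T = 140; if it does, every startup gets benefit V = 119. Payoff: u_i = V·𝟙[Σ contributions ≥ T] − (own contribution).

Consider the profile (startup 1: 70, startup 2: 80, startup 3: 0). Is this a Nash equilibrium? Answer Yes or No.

Total = 150 ≥ 140: provided.
Startup 1 (pledges 70, payoff 49): dropping to 0 → total 80, payoff 0. No gain.
Startup 2 (pledges 80, payoff 39): dropping to 0 → total 70, payoff 0. No gain.
Startup 3 (pledges 0, payoff 119): pledging 60 → total 210, payoff 59. No gain.

Yes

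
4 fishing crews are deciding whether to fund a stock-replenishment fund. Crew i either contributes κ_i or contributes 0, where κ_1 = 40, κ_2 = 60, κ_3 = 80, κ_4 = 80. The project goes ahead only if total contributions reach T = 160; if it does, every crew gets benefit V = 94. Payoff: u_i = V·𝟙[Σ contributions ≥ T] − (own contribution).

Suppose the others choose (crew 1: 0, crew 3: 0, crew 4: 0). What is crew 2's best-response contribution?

0

Others' total = 0. Even contributing 60 gives 60 < 160: no benefit either way.
Best response: 0.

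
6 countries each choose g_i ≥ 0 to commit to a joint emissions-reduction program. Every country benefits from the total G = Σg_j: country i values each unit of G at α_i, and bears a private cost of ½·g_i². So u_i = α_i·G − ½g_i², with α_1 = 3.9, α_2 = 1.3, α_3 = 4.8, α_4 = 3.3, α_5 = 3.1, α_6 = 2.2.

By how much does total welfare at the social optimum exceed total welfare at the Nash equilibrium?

Country i's FOC: ∂u_i/∂g_i = α_i − g_i = 0, so g_i* = α_i.
NE contributions = (3.9, 1.3, 4.8, 3.3, 3.1, 2.2); G = 18.6.
W^NE = (Σα)·G − ½Σα_i² = 18.6² − ½·65.28 = 313.32.
Planner sets g_i = Σα_j = 18.6 for every i, so G^SO = 6·18.6 = 111.6.
W^SO = (Σα)·G^SO − ½·6·(Σα)² = (6/2)·18.6² = 1037.88.
Deadweight loss = W^SO − W^NE = 724.56.

724.56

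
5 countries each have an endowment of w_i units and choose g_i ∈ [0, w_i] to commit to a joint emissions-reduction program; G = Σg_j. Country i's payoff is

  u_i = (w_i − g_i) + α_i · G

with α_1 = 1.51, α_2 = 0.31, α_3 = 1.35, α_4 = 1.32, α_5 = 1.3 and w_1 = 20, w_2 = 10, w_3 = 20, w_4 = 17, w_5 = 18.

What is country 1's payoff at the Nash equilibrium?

∂u_i/∂g_i = α_i − 1, so country i contributes w_i if α_i > 1, else 0.
α_i > 1 for i ∈ {1, 3, 4, 5}; NE contributions (20, 0, 20, 17, 18), G = 75.
u_1 = (20 − 20) + 1.51·75 = 113.25.

113.25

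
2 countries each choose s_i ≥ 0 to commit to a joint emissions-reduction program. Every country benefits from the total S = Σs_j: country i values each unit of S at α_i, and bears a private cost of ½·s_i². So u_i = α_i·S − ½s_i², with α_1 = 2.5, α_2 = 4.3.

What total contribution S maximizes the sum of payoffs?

Planner FOC: ∂(Σu_j)/∂s_i = (Σα_j) − s_i = 0, so s_i^SO = Σα_j = 6.8 for every i; S^SO = 13.6.

13.6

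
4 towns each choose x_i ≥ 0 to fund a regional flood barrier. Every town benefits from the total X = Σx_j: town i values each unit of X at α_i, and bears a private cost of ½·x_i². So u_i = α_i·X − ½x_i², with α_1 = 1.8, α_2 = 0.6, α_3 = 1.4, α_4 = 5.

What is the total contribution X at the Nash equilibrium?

8.8

Town i's FOC: ∂u_i/∂x_i = α_i − x_i = 0, so x_i* = α_i.
NE contributions = (1.8, 0.6, 1.4, 5); X = 8.8.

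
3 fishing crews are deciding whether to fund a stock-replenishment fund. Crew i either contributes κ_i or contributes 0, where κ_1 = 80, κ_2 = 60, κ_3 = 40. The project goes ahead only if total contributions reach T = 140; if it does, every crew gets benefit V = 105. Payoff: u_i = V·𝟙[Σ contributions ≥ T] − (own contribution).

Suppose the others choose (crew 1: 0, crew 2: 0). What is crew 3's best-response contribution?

0

Others' total = 0. Even contributing 40 gives 40 < 140: no benefit either way.
Best response: 0.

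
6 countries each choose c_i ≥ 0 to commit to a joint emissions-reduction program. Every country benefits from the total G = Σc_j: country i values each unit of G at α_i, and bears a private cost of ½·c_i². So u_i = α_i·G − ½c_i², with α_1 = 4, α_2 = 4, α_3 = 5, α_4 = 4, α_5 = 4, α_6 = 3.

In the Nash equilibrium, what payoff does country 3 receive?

Country i's FOC: ∂u_i/∂c_i = α_i − c_i = 0, so c_i* = α_i.
NE contributions = (4, 4, 5, 4, 4, 3); G = 24.
u_3 = α_3·G − ½·(c_3)² = 5·24 − ½·5² = 107.5.

107.5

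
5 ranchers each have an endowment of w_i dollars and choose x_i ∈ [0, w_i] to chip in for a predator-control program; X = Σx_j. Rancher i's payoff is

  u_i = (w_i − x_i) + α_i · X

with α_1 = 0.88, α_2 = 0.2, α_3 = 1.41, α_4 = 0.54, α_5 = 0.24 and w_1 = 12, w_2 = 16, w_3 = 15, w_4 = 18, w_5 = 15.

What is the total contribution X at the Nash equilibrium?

15

∂u_i/∂x_i = α_i − 1, so rancher i contributes w_i if α_i > 1, else 0.
α_i > 1 for i ∈ {3}; NE contributions (0, 0, 15, 0, 0), X = 15.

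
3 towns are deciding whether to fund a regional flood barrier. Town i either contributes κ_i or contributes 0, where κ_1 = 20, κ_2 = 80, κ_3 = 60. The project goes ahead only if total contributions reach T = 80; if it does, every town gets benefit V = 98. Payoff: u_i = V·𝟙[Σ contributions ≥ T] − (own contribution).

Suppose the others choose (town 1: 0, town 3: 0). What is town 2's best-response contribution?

Others' total = 0. Contributing 80 brings total to 80 ≥ 80: gain V − κ_2 = 18.
Best response: 80.

80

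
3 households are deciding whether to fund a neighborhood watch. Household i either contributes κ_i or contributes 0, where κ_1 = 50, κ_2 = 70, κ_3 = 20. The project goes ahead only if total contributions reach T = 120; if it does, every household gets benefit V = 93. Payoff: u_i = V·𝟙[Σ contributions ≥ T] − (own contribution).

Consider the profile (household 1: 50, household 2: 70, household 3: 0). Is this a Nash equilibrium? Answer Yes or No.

Yes

Total = 120 ≥ 120: provided.
Household 1 (pledges 50, payoff 43): dropping to 0 → total 70, payoff 0. No gain.
Household 2 (pledges 70, payoff 23): dropping to 0 → total 50, payoff 0. No gain.
Household 3 (pledges 0, payoff 93): pledging 20 → total 140, payoff 73. No gain.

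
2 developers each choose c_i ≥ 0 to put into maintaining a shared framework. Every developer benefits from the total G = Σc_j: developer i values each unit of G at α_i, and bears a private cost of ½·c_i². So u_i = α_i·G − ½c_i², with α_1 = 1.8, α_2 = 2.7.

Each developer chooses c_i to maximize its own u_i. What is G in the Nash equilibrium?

Developer i's FOC: ∂u_i/∂c_i = α_i − c_i = 0, so c_i* = α_i.
NE contributions = (1.8, 2.7); G = 4.5.

4.5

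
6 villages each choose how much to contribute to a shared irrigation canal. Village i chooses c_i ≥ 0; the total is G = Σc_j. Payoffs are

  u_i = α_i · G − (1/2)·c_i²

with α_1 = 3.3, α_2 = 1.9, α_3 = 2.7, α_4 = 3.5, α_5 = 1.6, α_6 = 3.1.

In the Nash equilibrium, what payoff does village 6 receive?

Village i's FOC: ∂u_i/∂c_i = α_i − c_i = 0, so c_i* = α_i.
NE contributions = (3.3, 1.9, 2.7, 3.5, 1.6, 3.1); G = 16.1.
u_6 = α_6·G − ½·(c_6)² = 3.1·16.1 − ½·3.1² = 45.105.

45.105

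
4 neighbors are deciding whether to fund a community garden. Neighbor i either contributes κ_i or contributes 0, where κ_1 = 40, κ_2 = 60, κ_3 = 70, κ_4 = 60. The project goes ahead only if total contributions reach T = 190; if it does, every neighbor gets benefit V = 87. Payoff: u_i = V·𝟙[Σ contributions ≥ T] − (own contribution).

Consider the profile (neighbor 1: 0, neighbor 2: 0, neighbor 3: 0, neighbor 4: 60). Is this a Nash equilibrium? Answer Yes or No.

Total = 60 < 190: not provided.
Neighbor 1 (pledges 0, payoff 0): pledging 40 → total 100, payoff -40. No gain.
Neighbor 2 (pledges 0, payoff 0): pledging 60 → total 120, payoff -60. No gain.
Neighbor 3 (pledges 0, payoff 0): pledging 70 → total 130, payoff -70. No gain.
Neighbor 4 (pledges 60, payoff -60): dropping to 0 → total 0, payoff 0. Profitable deviation.

No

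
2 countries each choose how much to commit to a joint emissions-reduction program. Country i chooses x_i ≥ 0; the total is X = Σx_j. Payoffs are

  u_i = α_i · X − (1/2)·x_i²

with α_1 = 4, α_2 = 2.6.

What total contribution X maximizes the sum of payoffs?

Planner FOC: ∂(Σu_j)/∂x_i = (Σα_j) − x_i = 0, so x_i^SO = Σα_j = 6.6 for every i; X^SO = 13.2.

13.2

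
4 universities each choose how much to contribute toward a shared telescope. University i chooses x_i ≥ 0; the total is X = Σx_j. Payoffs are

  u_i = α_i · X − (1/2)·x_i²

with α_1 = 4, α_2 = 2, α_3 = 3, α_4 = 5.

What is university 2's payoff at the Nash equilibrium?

University i's FOC: ∂u_i/∂x_i = α_i − x_i = 0, so x_i* = α_i.
NE contributions = (4, 2, 3, 5); X = 14.
u_2 = α_2·X − ½·(x_2)² = 2·14 − ½·2² = 26.

26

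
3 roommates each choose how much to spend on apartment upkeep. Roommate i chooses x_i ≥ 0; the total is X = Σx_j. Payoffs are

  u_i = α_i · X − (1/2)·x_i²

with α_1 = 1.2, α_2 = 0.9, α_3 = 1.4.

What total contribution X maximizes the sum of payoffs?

10.5

Planner FOC: ∂(Σu_j)/∂x_i = (Σα_j) − x_i = 0, so x_i^SO = Σα_j = 3.5 for every i; X^SO = 10.5.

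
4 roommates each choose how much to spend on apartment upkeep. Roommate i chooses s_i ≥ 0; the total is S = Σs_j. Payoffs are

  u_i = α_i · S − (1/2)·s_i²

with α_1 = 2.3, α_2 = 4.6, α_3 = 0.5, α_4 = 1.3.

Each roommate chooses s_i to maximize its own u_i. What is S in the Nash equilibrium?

8.7

Roommate i's FOC: ∂u_i/∂s_i = α_i − s_i = 0, so s_i* = α_i.
NE contributions = (2.3, 4.6, 0.5, 1.3); S = 8.7.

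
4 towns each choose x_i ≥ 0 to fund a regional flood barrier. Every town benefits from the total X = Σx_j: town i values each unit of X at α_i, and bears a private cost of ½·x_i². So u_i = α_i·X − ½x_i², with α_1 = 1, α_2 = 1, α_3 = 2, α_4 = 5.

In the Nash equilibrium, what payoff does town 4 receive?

32.5

Town i's FOC: ∂u_i/∂x_i = α_i − x_i = 0, so x_i* = α_i.
NE contributions = (1, 1, 2, 5); X = 9.
u_4 = α_4·X − ½·(x_4)² = 5·9 − ½·5² = 32.5.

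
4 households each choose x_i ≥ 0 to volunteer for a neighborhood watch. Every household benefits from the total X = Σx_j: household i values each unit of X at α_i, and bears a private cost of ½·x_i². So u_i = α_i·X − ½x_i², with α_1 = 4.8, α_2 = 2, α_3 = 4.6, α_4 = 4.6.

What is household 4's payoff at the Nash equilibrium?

Household i's FOC: ∂u_i/∂x_i = α_i − x_i = 0, so x_i* = α_i.
NE contributions = (4.8, 2, 4.6, 4.6); X = 16.
u_4 = α_4·X − ½·(x_4)² = 4.6·16 − ½·4.6² = 63.02.

63.02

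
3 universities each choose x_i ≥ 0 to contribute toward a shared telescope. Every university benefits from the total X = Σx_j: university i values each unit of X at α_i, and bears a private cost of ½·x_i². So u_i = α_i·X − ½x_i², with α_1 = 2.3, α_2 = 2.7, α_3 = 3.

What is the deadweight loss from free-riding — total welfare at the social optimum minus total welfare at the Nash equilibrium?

University i's FOC: ∂u_i/∂x_i = α_i − x_i = 0, so x_i* = α_i.
NE contributions = (2.3, 2.7, 3); X = 8.
W^NE = (Σα)·X − ½Σα_i² = 8² − ½·21.58 = 53.21.
Planner sets x_i = Σα_j = 8 for every i, so X^SO = 3·8 = 24.
W^SO = (Σα)·X^SO − ½·3·(Σα)² = (3/2)·8² = 96.
Deadweight loss = W^SO − W^NE = 42.79.

42.79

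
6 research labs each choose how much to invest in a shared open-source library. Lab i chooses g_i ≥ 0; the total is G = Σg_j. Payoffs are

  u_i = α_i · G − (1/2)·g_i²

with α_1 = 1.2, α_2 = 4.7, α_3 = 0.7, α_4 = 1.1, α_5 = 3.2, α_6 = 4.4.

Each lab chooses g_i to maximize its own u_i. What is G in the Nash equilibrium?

15.3

Lab i's FOC: ∂u_i/∂g_i = α_i − g_i = 0, so g_i* = α_i.
NE contributions = (1.2, 4.7, 0.7, 1.1, 3.2, 4.4); G = 15.3.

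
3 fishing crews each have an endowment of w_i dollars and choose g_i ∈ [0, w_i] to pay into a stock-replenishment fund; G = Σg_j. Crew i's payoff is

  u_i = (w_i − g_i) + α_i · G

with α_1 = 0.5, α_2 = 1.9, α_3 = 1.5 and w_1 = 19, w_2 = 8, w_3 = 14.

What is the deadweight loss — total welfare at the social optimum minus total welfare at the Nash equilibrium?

∂u_i/∂g_i = α_i − 1, so crew i contributes w_i if α_i > 1, else 0.
α_i > 1 for i ∈ {2, 3}; NE contributions (0, 8, 14), G = 22.
W^NE = Σw_i − G^NE + (Σα_i)·G^NE = 41 + 2.9·22 = 104.8.
Planner: ∂(Σu_j)/∂g_i = Σα_j − 1 = 2.9 > 0, so everyone contributes w_i; G^SO = 41, W^SO = 41 + 2.9·41 = 159.9.
Deadweight loss = 55.1.

55.1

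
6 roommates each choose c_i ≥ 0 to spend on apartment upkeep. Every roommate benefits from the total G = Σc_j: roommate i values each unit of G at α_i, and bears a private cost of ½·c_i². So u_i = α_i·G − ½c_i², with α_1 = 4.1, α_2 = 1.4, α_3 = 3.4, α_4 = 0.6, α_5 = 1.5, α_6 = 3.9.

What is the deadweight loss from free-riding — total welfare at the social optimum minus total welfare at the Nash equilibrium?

468.095

Roommate i's FOC: ∂u_i/∂c_i = α_i − c_i = 0, so c_i* = α_i.
NE contributions = (4.1, 1.4, 3.4, 0.6, 1.5, 3.9); G = 14.9.
W^NE = (Σα)·G − ½Σα_i² = 14.9² − ½·48.15 = 197.935.
Planner sets c_i = Σα_j = 14.9 for every i, so G^SO = 6·14.9 = 89.4.
W^SO = (Σα)·G^SO − ½·6·(Σα)² = (6/2)·14.9² = 666.03.
Deadweight loss = W^SO − W^NE = 468.095.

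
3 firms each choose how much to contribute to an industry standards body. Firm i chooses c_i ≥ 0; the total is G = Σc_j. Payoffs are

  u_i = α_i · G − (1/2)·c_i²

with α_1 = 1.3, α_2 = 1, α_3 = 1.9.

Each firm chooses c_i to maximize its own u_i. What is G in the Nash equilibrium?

4.2

Firm i's FOC: ∂u_i/∂c_i = α_i − c_i = 0, so c_i* = α_i.
NE contributions = (1.3, 1, 1.9); G = 4.2.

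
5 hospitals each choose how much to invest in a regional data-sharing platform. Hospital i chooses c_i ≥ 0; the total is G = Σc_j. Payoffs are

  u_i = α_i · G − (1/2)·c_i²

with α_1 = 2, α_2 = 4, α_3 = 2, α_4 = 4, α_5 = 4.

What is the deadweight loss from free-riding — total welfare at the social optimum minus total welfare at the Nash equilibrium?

Hospital i's FOC: ∂u_i/∂c_i = α_i − c_i = 0, so c_i* = α_i.
NE contributions = (2, 4, 2, 4, 4); G = 16.
W^NE = (Σα)·G − ½Σα_i² = 16² − ½·56 = 228.
Planner sets c_i = Σα_j = 16 for every i, so G^SO = 5·16 = 80.
W^SO = (Σα)·G^SO − ½·5·(Σα)² = (5/2)·16² = 640.
Deadweight loss = W^SO − W^NE = 412.

412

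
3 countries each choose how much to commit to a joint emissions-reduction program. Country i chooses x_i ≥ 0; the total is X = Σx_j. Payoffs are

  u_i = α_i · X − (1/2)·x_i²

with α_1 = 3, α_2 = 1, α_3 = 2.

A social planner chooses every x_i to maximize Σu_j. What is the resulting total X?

18

Planner FOC: ∂(Σu_j)/∂x_i = (Σα_j) − x_i = 0, so x_i^SO = Σα_j = 6 for every i; X^SO = 18.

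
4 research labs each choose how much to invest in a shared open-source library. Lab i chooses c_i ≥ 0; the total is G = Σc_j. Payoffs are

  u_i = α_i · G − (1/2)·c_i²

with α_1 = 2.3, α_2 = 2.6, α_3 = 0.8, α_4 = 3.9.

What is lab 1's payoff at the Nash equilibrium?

19.435

Lab i's FOC: ∂u_i/∂c_i = α_i − c_i = 0, so c_i* = α_i.
NE contributions = (2.3, 2.6, 0.8, 3.9); G = 9.6.
u_1 = α_1·G − ½·(c_1)² = 2.3·9.6 − ½·2.3² = 19.435.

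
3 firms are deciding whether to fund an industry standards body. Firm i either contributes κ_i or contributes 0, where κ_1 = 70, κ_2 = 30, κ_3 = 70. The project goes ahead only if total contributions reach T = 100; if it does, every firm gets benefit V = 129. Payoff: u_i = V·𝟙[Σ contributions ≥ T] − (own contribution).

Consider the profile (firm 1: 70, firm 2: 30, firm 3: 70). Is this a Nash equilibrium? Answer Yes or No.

Total = 170 ≥ 100: provided.
Firm 1 (pledges 70, payoff 59): dropping to 0 → total 100, payoff 129. Profitable deviation.

No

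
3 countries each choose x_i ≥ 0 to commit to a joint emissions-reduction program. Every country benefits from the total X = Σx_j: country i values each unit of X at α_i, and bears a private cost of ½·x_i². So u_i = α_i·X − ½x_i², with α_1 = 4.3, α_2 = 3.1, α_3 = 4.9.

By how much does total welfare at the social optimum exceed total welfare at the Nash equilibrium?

101.7

Country i's FOC: ∂u_i/∂x_i = α_i − x_i = 0, so x_i* = α_i.
NE contributions = (4.3, 3.1, 4.9); X = 12.3.
W^NE = (Σα)·X − ½Σα_i² = 12.3² − ½·52.11 = 125.235.
Planner sets x_i = Σα_j = 12.3 for every i, so X^SO = 3·12.3 = 36.9.
W^SO = (Σα)·X^SO − ½·3·(Σα)² = (3/2)·12.3² = 226.935.
Deadweight loss = W^SO − W^NE = 101.7.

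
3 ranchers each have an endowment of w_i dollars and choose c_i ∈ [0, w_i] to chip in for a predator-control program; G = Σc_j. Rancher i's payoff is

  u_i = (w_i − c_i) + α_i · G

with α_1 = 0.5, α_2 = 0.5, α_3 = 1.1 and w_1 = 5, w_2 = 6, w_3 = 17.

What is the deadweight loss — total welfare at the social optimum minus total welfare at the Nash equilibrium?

12.1

∂u_i/∂c_i = α_i − 1, so rancher i contributes w_i if α_i > 1, else 0.
α_i > 1 for i ∈ {3}; NE contributions (0, 0, 17), G = 17.
W^NE = Σw_i − G^NE + (Σα_i)·G^NE = 28 + 1.1·17 = 46.7.
Planner: ∂(Σu_j)/∂c_i = Σα_j − 1 = 1.1 > 0, so everyone contributes w_i; G^SO = 28, W^SO = 28 + 1.1·28 = 58.8.
Deadweight loss = 12.1.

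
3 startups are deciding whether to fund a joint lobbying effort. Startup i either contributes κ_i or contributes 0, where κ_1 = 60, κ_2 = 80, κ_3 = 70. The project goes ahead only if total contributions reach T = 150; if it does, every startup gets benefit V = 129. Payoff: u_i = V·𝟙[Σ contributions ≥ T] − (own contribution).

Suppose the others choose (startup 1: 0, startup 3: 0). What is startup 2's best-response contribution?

0

Others' total = 0. Even contributing 80 gives 80 < 150: no benefit either way.
Best response: 0.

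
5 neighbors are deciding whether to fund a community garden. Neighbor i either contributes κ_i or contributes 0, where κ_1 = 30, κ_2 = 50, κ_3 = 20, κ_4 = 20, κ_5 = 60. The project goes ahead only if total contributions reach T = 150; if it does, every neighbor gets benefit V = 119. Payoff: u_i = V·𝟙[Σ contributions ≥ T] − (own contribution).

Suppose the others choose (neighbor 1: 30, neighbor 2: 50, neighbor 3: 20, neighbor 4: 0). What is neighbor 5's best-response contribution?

Others' total = 100. Contributing 60 brings total to 160 ≥ 150: gain V − κ_5 = 59.
Best response: 60.

60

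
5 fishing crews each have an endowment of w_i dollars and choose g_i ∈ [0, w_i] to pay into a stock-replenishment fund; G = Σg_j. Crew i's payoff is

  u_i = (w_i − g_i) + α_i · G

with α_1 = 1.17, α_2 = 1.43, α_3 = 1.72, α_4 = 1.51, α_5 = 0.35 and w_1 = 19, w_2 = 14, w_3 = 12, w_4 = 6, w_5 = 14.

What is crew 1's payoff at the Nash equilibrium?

59.67

∂u_i/∂g_i = α_i − 1, so crew i contributes w_i if α_i > 1, else 0.
α_i > 1 for i ∈ {1, 2, 3, 4}; NE contributions (19, 14, 12, 6, 0), G = 51.
u_1 = (19 − 19) + 1.17·51 = 59.67.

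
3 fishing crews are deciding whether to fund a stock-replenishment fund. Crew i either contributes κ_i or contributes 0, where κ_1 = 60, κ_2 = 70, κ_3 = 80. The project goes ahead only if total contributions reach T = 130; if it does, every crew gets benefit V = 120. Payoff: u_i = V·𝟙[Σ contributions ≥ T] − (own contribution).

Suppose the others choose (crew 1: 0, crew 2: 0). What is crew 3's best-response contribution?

Others' total = 0. Even contributing 80 gives 80 < 130: no benefit either way.
Best response: 0.

0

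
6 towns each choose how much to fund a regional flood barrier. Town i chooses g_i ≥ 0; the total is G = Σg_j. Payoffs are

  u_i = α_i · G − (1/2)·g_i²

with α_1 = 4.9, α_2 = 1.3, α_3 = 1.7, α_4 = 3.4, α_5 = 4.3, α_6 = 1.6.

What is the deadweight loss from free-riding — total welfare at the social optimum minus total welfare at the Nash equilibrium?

622.28

Town i's FOC: ∂u_i/∂g_i = α_i − g_i = 0, so g_i* = α_i.
NE contributions = (4.9, 1.3, 1.7, 3.4, 4.3, 1.6); G = 17.2.
W^NE = (Σα)·G − ½Σα_i² = 17.2² − ½·61.2 = 265.24.
Planner sets g_i = Σα_j = 17.2 for every i, so G^SO = 6·17.2 = 103.2.
W^SO = (Σα)·G^SO − ½·6·(Σα)² = (6/2)·17.2² = 887.52.
Deadweight loss = W^SO − W^NE = 622.28.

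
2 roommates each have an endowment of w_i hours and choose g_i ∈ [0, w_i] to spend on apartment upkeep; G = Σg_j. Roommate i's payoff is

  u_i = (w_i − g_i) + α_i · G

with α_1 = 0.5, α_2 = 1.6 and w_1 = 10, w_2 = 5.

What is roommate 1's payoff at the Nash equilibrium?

∂u_i/∂g_i = α_i − 1, so roommate i contributes w_i if α_i > 1, else 0.
α_i > 1 for i ∈ {2}; NE contributions (0, 5), G = 5.
u_1 = (10 − 0) + 0.5·5 = 12.5.

12.5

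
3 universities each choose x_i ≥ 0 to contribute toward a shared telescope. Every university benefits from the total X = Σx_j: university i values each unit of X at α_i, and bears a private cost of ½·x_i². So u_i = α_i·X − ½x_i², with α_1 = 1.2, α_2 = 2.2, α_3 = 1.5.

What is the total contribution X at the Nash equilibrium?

4.9

University i's FOC: ∂u_i/∂x_i = α_i − x_i = 0, so x_i* = α_i.
NE contributions = (1.2, 2.2, 1.5); X = 4.9.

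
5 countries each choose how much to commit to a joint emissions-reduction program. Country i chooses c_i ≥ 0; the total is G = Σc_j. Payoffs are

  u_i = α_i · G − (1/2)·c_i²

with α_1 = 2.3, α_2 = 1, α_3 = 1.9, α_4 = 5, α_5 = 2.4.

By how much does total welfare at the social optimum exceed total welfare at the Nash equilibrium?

Country i's FOC: ∂u_i/∂c_i = α_i − c_i = 0, so c_i* = α_i.
NE contributions = (2.3, 1, 1.9, 5, 2.4); G = 12.6.
W^NE = (Σα)·G − ½Σα_i² = 12.6² − ½·40.66 = 138.43.
Planner sets c_i = Σα_j = 12.6 for every i, so G^SO = 5·12.6 = 63.
W^SO = (Σα)·G^SO − ½·5·(Σα)² = (5/2)·12.6² = 396.9.
Deadweight loss = W^SO − W^NE = 258.47.

258.47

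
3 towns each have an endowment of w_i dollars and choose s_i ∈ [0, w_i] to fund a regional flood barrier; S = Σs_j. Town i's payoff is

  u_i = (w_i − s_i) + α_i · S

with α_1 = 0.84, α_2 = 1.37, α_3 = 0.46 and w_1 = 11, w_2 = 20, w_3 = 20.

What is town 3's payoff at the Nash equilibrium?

29.2

∂u_i/∂s_i = α_i − 1, so town i contributes w_i if α_i > 1, else 0.
α_i > 1 for i ∈ {2}; NE contributions (0, 20, 0), S = 20.
u_3 = (20 − 0) + 0.46·20 = 29.2.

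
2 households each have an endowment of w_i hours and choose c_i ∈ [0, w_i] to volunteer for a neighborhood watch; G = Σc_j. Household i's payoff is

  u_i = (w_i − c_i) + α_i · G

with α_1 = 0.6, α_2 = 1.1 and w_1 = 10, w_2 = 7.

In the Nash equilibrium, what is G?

7

∂u_i/∂c_i = α_i − 1, so household i contributes w_i if α_i > 1, else 0.
α_i > 1 for i ∈ {2}; NE contributions (0, 7), G = 7.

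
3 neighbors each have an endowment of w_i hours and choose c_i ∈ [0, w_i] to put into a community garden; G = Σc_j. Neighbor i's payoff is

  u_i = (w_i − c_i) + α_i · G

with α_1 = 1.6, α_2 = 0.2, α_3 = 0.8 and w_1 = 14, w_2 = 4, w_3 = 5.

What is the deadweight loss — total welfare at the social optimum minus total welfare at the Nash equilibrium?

∂u_i/∂c_i = α_i − 1, so neighbor i contributes w_i if α_i > 1, else 0.
α_i > 1 for i ∈ {1}; NE contributions (14, 0, 0), G = 14.
W^NE = Σw_i − G^NE + (Σα_i)·G^NE = 23 + 1.6·14 = 45.4.
Planner: ∂(Σu_j)/∂c_i = Σα_j − 1 = 1.6 > 0, so everyone contributes w_i; G^SO = 23, W^SO = 23 + 1.6·23 = 59.8.
Deadweight loss = 14.4.

14.4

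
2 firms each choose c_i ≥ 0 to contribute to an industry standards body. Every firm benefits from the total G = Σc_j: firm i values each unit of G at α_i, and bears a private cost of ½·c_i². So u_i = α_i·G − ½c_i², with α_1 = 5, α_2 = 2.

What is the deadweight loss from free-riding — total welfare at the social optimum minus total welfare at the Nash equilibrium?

14.5

Firm i's FOC: ∂u_i/∂c_i = α_i − c_i = 0, so c_i* = α_i.
NE contributions = (5, 2); G = 7.
W^NE = (Σα)·G − ½Σα_i² = 7² − ½·29 = 34.5.
Planner sets c_i = Σα_j = 7 for every i, so G^SO = 2·7 = 14.
W^SO = (Σα)·G^SO − ½·2·(Σα)² = (2/2)·7² = 49.
Deadweight loss = W^SO − W^NE = 14.5.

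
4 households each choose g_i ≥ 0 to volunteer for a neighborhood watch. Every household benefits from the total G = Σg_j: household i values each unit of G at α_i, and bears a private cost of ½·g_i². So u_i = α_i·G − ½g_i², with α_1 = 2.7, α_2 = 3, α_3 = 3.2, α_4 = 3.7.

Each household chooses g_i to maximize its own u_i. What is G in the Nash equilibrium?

12.6

Household i's FOC: ∂u_i/∂g_i = α_i − g_i = 0, so g_i* = α_i.
NE contributions = (2.7, 3, 3.2, 3.7); G = 12.6.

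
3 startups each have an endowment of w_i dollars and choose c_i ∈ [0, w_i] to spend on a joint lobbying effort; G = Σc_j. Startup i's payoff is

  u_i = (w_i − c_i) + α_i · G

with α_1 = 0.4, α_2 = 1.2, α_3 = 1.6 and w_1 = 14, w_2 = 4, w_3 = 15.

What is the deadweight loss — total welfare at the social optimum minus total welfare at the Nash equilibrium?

∂u_i/∂c_i = α_i − 1, so startup i contributes w_i if α_i > 1, else 0.
α_i > 1 for i ∈ {2, 3}; NE contributions (0, 4, 15), G = 19.
W^NE = Σw_i − G^NE + (Σα_i)·G^NE = 33 + 2.2·19 = 74.8.
Planner: ∂(Σu_j)/∂c_i = Σα_j − 1 = 2.2 > 0, so everyone contributes w_i; G^SO = 33, W^SO = 33 + 2.2·33 = 105.6.
Deadweight loss = 30.8.

30.8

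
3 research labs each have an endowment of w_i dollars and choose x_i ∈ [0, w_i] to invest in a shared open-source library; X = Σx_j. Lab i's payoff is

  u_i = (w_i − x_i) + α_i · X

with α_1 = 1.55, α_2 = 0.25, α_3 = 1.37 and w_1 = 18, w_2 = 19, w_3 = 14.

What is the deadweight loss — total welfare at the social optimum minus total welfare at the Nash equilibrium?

41.23

∂u_i/∂x_i = α_i − 1, so lab i contributes w_i if α_i > 1, else 0.
α_i > 1 for i ∈ {1, 3}; NE contributions (18, 0, 14), X = 32.
W^NE = Σw_i − X^NE + (Σα_i)·X^NE = 51 + 2.17·32 = 120.44.
Planner: ∂(Σu_j)/∂x_i = Σα_j − 1 = 2.17 > 0, so everyone contributes w_i; X^SO = 51, W^SO = 51 + 2.17·51 = 161.67.
Deadweight loss = 41.23.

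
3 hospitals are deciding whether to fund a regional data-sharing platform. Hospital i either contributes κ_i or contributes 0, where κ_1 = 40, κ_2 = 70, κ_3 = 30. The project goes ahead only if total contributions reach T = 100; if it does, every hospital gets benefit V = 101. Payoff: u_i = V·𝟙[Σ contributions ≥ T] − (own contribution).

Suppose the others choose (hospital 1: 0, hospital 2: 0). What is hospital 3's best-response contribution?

Others' total = 0. Even contributing 30 gives 30 < 100: no benefit either way.
Best response: 0.

0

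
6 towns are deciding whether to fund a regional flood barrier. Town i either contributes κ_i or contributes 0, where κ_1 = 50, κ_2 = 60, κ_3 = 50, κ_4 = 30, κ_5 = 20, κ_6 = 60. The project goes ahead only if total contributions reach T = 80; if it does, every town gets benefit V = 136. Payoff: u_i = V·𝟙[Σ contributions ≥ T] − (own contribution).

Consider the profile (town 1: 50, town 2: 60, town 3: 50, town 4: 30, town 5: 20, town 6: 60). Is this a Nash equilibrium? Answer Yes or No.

Total = 270 ≥ 80: provided.
Town 1 (pledges 50, payoff 86): dropping to 0 → total 220, payoff 136. Profitable deviation.

No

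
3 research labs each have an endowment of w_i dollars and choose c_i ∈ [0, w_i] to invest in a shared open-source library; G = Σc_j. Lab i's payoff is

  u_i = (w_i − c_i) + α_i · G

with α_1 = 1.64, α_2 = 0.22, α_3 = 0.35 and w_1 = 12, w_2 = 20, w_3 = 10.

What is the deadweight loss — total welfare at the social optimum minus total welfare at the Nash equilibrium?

∂u_i/∂c_i = α_i − 1, so lab i contributes w_i if α_i > 1, else 0.
α_i > 1 for i ∈ {1}; NE contributions (12, 0, 0), G = 12.
W^NE = Σw_i − G^NE + (Σα_i)·G^NE = 42 + 1.21·12 = 56.52.
Planner: ∂(Σu_j)/∂c_i = Σα_j − 1 = 1.21 > 0, so everyone contributes w_i; G^SO = 42, W^SO = 42 + 1.21·42 = 92.82.
Deadweight loss = 36.3.

36.3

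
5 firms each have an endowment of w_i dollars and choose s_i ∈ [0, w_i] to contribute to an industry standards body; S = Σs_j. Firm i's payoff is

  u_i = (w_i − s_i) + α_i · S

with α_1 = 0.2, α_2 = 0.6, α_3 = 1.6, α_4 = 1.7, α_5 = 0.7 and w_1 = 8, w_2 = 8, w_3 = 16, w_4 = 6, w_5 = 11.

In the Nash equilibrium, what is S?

∂u_i/∂s_i = α_i − 1, so firm i contributes w_i if α_i > 1, else 0.
α_i > 1 for i ∈ {3, 4}; NE contributions (0, 0, 16, 6, 0), S = 22.

22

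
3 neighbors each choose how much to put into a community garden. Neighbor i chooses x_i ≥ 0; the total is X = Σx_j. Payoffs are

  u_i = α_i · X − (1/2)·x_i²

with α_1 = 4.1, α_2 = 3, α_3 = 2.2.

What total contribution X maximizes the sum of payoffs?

Planner FOC: ∂(Σu_j)/∂x_i = (Σα_j) − x_i = 0, so x_i^SO = Σα_j = 9.3 for every i; X^SO = 27.9.

27.9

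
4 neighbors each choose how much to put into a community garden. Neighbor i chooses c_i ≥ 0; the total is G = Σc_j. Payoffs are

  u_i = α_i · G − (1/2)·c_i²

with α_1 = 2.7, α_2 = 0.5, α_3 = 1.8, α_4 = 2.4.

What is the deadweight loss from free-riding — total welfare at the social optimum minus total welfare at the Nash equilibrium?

Neighbor i's FOC: ∂u_i/∂c_i = α_i − c_i = 0, so c_i* = α_i.
NE contributions = (2.7, 0.5, 1.8, 2.4); G = 7.4.
W^NE = (Σα)·G − ½Σα_i² = 7.4² − ½·16.54 = 46.49.
Planner sets c_i = Σα_j = 7.4 for every i, so G^SO = 4·7.4 = 29.6.
W^SO = (Σα)·G^SO − ½·4·(Σα)² = (4/2)·7.4² = 109.52.
Deadweight loss = W^SO − W^NE = 63.03.

63.03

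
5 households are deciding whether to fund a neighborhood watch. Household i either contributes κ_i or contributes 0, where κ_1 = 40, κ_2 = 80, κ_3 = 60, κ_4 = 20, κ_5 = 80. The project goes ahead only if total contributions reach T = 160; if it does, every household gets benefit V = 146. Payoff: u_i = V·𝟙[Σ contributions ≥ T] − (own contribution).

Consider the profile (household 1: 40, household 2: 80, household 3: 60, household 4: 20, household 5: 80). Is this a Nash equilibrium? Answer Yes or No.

No

Total = 280 ≥ 160: provided.
Household 1 (pledges 40, payoff 106): dropping to 0 → total 240, payoff 146. Profitable deviation.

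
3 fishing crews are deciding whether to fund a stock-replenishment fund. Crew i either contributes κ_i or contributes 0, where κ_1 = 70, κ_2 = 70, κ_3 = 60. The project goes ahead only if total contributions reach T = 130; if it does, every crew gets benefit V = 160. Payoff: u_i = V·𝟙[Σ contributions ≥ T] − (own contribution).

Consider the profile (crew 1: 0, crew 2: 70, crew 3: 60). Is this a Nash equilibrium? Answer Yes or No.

Total = 130 ≥ 130: provided.
Crew 1 (pledges 0, payoff 160): pledging 70 → total 200, payoff 90. No gain.
Crew 2 (pledges 70, payoff 90): dropping to 0 → total 60, payoff 0. No gain.
Crew 3 (pledges 60, payoff 100): dropping to 0 → total 70, payoff 0. No gain.

Yes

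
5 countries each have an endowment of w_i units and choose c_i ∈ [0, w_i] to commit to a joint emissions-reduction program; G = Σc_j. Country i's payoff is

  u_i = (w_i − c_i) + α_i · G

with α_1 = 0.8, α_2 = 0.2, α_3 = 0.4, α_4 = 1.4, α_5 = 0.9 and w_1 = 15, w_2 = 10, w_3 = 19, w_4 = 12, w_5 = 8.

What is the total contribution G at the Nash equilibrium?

12

∂u_i/∂c_i = α_i − 1, so country i contributes w_i if α_i > 1, else 0.
α_i > 1 for i ∈ {4}; NE contributions (0, 0, 0, 12, 0), G = 12.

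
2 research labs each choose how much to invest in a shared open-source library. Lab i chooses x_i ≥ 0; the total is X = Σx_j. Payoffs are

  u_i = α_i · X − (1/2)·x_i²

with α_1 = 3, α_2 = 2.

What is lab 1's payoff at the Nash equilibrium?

Lab i's FOC: ∂u_i/∂x_i = α_i − x_i = 0, so x_i* = α_i.
NE contributions = (3, 2); X = 5.
u_1 = α_1·X − ½·(x_1)² = 3·5 − ½·3² = 10.5.

10.5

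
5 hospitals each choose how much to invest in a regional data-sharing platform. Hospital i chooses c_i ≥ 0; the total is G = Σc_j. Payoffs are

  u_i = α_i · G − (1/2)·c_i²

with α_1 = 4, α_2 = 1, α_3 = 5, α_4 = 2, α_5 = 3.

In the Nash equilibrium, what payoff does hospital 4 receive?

Hospital i's FOC: ∂u_i/∂c_i = α_i − c_i = 0, so c_i* = α_i.
NE contributions = (4, 1, 5, 2, 3); G = 15.
u_4 = α_4·G − ½·(c_4)² = 2·15 − ½·2² = 28.

28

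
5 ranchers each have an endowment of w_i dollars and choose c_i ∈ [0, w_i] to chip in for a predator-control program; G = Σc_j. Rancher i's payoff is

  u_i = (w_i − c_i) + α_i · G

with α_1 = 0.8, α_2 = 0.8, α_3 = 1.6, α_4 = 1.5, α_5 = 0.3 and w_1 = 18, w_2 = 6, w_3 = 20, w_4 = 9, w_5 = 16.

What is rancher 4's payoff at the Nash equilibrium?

43.5

∂u_i/∂c_i = α_i − 1, so rancher i contributes w_i if α_i > 1, else 0.
α_i > 1 for i ∈ {3, 4}; NE contributions (0, 0, 20, 9, 0), G = 29.
u_4 = (9 − 9) + 1.5·29 = 43.5.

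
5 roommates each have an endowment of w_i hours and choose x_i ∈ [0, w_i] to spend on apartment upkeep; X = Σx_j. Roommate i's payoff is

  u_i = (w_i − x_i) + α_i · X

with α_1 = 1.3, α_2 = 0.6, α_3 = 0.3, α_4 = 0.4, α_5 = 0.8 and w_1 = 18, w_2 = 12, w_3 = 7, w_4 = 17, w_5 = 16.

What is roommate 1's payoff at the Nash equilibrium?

∂u_i/∂x_i = α_i − 1, so roommate i contributes w_i if α_i > 1, else 0.
α_i > 1 for i ∈ {1}; NE contributions (18, 0, 0, 0, 0), X = 18.
u_1 = (18 − 18) + 1.3·18 = 23.4.

23.4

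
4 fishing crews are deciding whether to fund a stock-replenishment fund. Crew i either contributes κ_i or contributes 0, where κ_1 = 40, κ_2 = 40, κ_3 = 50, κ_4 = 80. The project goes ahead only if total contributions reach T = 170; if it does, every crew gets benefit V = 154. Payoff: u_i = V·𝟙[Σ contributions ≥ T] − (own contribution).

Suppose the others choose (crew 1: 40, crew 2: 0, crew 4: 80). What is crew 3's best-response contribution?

Others' total = 120. Contributing 50 brings total to 170 ≥ 170: gain V − κ_3 = 104.
Best response: 50.

50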